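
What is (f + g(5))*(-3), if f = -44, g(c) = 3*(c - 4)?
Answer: 123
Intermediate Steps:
g(c) = -12 + 3*c (g(c) = 3*(-4 + c) = -12 + 3*c)
(f + g(5))*(-3) = (-44 + (-12 + 3*5))*(-3) = (-44 + (-12 + 15))*(-3) = (-44 + 3)*(-3) = -41*(-3) = 123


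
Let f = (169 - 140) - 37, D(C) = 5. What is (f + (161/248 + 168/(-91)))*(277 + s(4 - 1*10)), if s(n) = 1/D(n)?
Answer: -20548143/8060 ≈ -2549.4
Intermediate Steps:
s(n) = ⅕ (s(n) = 1/5 = ⅕)
f = -8 (f = 29 - 37 = -8)
(f + (161/248 + 168/(-91)))*(277 + s(4 - 1*10)) = (-8 + (161/248 + 168/(-91)))*(277 + ⅕) = (-8 + (161*(1/248) + 168*(-1/91)))*(1386/5) = (-8 + (161/248 - 24/13))*(1386/5) = (-8 - 3859/3224)*(1386/5) = -29651/3224*1386/5 = -20548143/8060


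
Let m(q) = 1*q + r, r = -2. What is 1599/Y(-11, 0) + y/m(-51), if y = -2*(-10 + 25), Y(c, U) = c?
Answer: -84417/583 ≈ -144.80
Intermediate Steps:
y = -30 (y = -2*15 = -30)
m(q) = -2 + q (m(q) = 1*q - 2 = q - 2 = -2 + q)
1599/Y(-11, 0) + y/m(-51) = 1599/(-11) - 30/(-2 - 51) = 1599*(-1/11) - 30/(-53) = -1599/11 - 30*(-1/53) = -1599/11 + 30/53 = -84417/583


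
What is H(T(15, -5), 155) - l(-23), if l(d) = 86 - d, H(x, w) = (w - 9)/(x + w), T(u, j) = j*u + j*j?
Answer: -11299/105 ≈ -107.61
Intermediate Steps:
T(u, j) = j² + j*u (T(u, j) = j*u + j² = j² + j*u)
H(x, w) = (-9 + w)/(w + x)
H(T(15, -5), 155) - l(-23) = (-9 + 155)/(155 - 5*(-5 + 15)) - (86 - 1*(-23)) = 146/(155 - 5*10) - (86 + 23) = 146/(155 - 50) - 1*109 = 146/105 - 109 = -11299/105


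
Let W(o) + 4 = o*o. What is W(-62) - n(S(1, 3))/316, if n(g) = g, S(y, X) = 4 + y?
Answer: 1213435/316 ≈ 3840.0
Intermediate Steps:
W(o) = -4 + o**2 (W(o) = -4 + o*o = -4 + o**2)
W(-62) - n(S(1, 3))/316 = (-4 + (-62)**2) - (4 + 1)/316 = (-4 + 3844) - 5/316 = 3840 - 1*5/316 = 3840 - 5/316 = 1213435/316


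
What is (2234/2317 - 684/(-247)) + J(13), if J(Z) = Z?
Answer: 504027/30121 ≈ 16.733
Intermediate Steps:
(2234/2317 - 684/(-247)) + J(13) = (2234/2317 - 684/(-247)) + 13 = (2234*(1/2317) - 684*(-1/247)) + 13 = (2234/2317 + 36/13) + 13 = 112454/30121 + 13 = 504027/30121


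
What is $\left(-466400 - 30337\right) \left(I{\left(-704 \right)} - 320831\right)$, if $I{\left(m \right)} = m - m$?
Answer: $159368628447$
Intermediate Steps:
$I{\left(m \right)} = 0$
$\left(-466400 - 30337\right) \left(I{\left(-704 \right)} - 320831\right) = \left(-466400 - 30337\right) \left(0 - 320831\right) = \left(-496737\right) \left(-320831\right) = 159368628447$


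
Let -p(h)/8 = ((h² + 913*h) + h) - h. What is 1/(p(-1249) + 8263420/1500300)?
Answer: -75015/251848346509 ≈ -2.9786e-7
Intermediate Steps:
p(h) = -7304*h - 8*h² (p(h) = -8*(((h² + 913*h) + h) - h) = -8*((h² + 914*h) - h) = -8*(h² + 913*h) = -7304*h - 8*h²)
1/(p(-1249) + 8263420/1500300) = 1/(-8*(-1249)*(913 - 1249) + 8263420/1500300) = 1/(-8*(-1249)*(-336) + 8263420*(1/1500300)) = 1/(-3357312 + 413171/75015) = 1/(-251848346509/75015) = -75015/251848346509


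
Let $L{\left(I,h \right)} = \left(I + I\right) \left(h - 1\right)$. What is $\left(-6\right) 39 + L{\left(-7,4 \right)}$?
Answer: $-276$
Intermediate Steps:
$L{\left(I,h \right)} = 2 I \left(-1 + h\right)$
$\left(-6\right) 39 + L{\left(-7,4 \right)} = \left(-6\right) 39 + 2 \left(-7\right) \left(-1 + 4\right) = -234 + 2 \left(-7\right) 3 = -234 - 42 = -276$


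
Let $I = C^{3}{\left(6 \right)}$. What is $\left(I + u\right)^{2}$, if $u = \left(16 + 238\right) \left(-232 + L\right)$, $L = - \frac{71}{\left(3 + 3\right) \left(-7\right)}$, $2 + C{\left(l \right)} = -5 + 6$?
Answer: $\frac{1509192594064}{441} \approx 3.4222 \cdot 10^{9}$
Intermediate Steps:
$C{\left(l \right)} = -1$ ($C{\left(l \right)} = -2 + \left(-5 + 6\right) = -2 + 1 = -1$)
$I = -1$ ($I = \left(-1\right)^{3} = -1$)
$L = \frac{71}{42}$ ($L = - \frac{71}{6 \left(-7\right)} = - \frac{71}{-42} = \left(-71\right) \left(- \frac{1}{42}\right) = \frac{71}{42} \approx 1.6905$)
$u = - \frac{1228471}{21}$ ($u = \left(16 + 238\right) \left(-232 + \frac{71}{42}\right) = 254 \left(- \frac{9673}{42}\right) = - \frac{1228471}{21} \approx -58499.0$)
$\left(I + u\right)^{2} = \left(-1 - \frac{1228471}{21}\right)^{2} = \left(- \frac{1228492}{21}\right)^{2} = \frac{1509192594064}{441}$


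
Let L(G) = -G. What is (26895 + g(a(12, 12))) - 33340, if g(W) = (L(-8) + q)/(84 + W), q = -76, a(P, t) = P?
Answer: -154697/24 ≈ -6445.7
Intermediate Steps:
g(W) = -68/(84 + W) (g(W) = (-1*(-8) - 76)/(84 + W) = (8 - 76)/(84 + W) = -68/(84 + W))
(26895 + g(a(12, 12))) - 33340 = (26895 - 68/(84 + 12)) - 33340 = (26895 - 68/96) - 33340 = (26895 - 68*1/96) - 33340 = (26895 - 17/24) - 33340 = 645463/24 - 33340 = -154697/24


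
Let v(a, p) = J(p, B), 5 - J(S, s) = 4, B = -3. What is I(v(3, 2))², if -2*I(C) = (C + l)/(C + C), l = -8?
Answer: 49/16 ≈ 3.0625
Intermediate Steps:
J(S, s) = 1 (J(S, s) = 5 - 1*4 = 5 - 4 = 1)
v(a, p) = 1
I(C) = -(-8 + C)/(4*C) (I(C) = -(C - 8)/(2*(C + C)) = -(-8 + C)/(2*(2*C)) = -(-8 + C)*1/(2*C)/2 = -(-8 + C)/(4*C))
I(v(3, 2))² = ((¼)*(8 - 1*1)/1)² = ((¼)*1*(8 - 1))² = ((¼)*1*7)² = (7/4)² = 49/16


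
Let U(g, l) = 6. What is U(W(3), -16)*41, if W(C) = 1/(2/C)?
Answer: 246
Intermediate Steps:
W(C) = C/2
U(W(3), -16)*41 = 6*41 = 246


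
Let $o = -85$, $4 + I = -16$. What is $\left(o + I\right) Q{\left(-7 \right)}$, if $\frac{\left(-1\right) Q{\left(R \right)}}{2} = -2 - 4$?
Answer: $-1260$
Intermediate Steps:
$I = -20$ ($I = -4 - 16 = -20$)
$Q{\left(R \right)} = 12$ ($Q{\left(R \right)} = - 2 \left(-2 - 4\right) = \left(-2\right) \left(-6\right) = 12$)
$\left(o + I\right) Q{\left(-7 \right)} = \left(-85 - 20\right) 12 = \left(-105\right) 12 = -1260$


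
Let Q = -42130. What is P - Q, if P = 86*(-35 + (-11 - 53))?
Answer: 33616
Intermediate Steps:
P = -8514 (P = 86*(-35 - 64) = 86*(-99) = -8514)
P - Q = -8514 - 1*(-42130) = -8514 + 42130 = 33616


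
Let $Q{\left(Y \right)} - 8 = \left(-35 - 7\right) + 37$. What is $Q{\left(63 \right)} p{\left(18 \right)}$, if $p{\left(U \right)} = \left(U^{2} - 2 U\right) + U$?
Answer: $918$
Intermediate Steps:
$p{\left(U \right)} = U^{2} - U$
$Q{\left(Y \right)} = 3$ ($Q{\left(Y \right)} = 8 + \left(\left(-35 - 7\right) + 37\right) = 8 + \left(-42 + 37\right) = 8 - 5 = 3$)
$Q{\left(63 \right)} p{\left(18 \right)} = 3 \cdot 18 \left(-1 + 18\right) = 3 \cdot 18 \cdot 17 = 3 \cdot 306 = 918$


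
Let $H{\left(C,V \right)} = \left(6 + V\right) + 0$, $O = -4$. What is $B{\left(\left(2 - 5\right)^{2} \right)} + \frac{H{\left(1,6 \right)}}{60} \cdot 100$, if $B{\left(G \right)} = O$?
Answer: $16$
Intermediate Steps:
$B{\left(G \right)} = -4$
$H{\left(C,V \right)} = 6 + V$
$B{\left(\left(2 - 5\right)^{2} \right)} + \frac{H{\left(1,6 \right)}}{60} \cdot 100 = -4 + \frac{6 + 6}{60} \cdot 100 = -4 + 12 \cdot \frac{1}{60} \cdot 100 = -4 + \frac{1}{5} \cdot 100 = -4 + 20 = 16$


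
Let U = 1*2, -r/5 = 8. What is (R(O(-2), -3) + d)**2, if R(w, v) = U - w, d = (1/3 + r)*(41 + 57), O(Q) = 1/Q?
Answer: 543309481/36 ≈ 1.5092e+7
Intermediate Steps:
r = -40 (r = -5*8 = -40)
d = -11662/3 (d = (1/3 - 40)*(41 + 57) = (1/3 - 40)*98 = -119/3*98 = -11662/3 ≈ -3887.3)
U = 2
R(w, v) = 2 - w
(R(O(-2), -3) + d)**2 = ((2 - 1/(-2)) - 11662/3)**2 = ((2 - 1*(-1/2)) - 11662/3)**2 = ((2 + 1/2) - 11662/3)**2 = (5/2 - 11662/3)**2 = (-23309/6)**2 = 543309481/36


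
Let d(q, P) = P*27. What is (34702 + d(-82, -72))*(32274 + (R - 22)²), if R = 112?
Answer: 1322571492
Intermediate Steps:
d(q, P) = 27*P
(34702 + d(-82, -72))*(32274 + (R - 22)²) = (34702 + 27*(-72))*(32274 + (112 - 22)²) = (34702 - 1944)*(32274 + 90²) = 32758*(32274 + 8100) = 32758*40374 = 1322571492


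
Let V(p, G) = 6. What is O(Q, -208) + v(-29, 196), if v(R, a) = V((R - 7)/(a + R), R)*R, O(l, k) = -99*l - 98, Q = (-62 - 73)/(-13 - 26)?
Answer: -7991/13 ≈ -614.69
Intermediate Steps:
Q = 45/13 (Q = -135/(-39) = -135*(-1/39) = 45/13 ≈ 3.4615)
O(l, k) = -98 - 99*l
v(R, a) = 6*R
O(Q, -208) + v(-29, 196) = (-98 - 99*45/13) + 6*(-29) = (-98 - 4455/13) - 174 = -5729/13 - 174 = -7991/13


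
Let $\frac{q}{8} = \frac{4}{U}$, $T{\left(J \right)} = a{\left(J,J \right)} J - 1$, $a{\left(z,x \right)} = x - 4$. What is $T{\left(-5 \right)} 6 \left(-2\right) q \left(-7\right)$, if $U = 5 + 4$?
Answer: $\frac{39424}{3} \approx 13141.0$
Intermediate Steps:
$U = 9$
$a{\left(z,x \right)} = -4 + x$
$T{\left(J \right)} = -1 + J \left(-4 + J\right)$ ($T{\left(J \right)} = \left(-4 + J\right) J - 1 = J \left(-4 + J\right) - 1 = -1 + J \left(-4 + J\right)$)
$q = \frac{32}{9}$ ($q = 8 \cdot \frac{4}{9} = \frac{32}{9} \approx 3.5556$)
$T{\left(-5 \right)} 6 \left(-2\right) q \left(-7\right) = \left(-1 - 5 \left(-4 - 5\right)\right) 6 \left(-2\right) \frac{32}{9} \left(-7\right) = \left(-1 - -45\right) \left(\left(-12\right) \frac{32}{9}\right) \left(-7\right) = \left(-1 + 45\right) \left(- \frac{128}{3}\right) \left(-7\right) = 44 \left(- \frac{128}{3}\right) \left(-7\right) = \left(- \frac{5632}{3}\right) \left(-7\right) = \frac{39424}{3}$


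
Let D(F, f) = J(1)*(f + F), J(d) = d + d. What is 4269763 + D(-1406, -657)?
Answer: 4265637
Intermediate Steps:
J(d) = 2*d
D(F, f) = 2*F + 2*f (D(F, f) = (2*1)*(f + F) = 2*(F + f) = 2*F + 2*f)
4269763 + D(-1406, -657) = 4269763 + (2*(-1406) + 2*(-657)) = 4269763 + (-2812 - 1314) = 4269763 - 4126 = 4265637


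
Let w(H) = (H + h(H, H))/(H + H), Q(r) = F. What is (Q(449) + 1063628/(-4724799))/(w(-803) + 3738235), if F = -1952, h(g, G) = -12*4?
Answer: -14813537269256/28365832858366539 ≈ -0.00052223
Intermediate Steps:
h(g, G) = -48
Q(r) = -1952
w(H) = (-48 + H)/(2*H) (w(H) = (H - 48)/(H + H) = (-48 + H)/((2*H)) = (-48 + H)*(1/(2*H)) = (-48 + H)/(2*H))
(Q(449) + 1063628/(-4724799))/(w(-803) + 3738235) = (-1952 + 1063628/(-4724799))/((½)*(-48 - 803)/(-803) + 3738235) = (-1952 + 1063628*(-1/4724799))/((½)*(-1/803)*(-851) + 3738235) = (-1952 - 1063628/4724799)/(851/1606 + 3738235) = -9223871276/(4724799*6003606261/1606) = -9223871276/4724799*1606/6003606261 = -14813537269256/28365832858366539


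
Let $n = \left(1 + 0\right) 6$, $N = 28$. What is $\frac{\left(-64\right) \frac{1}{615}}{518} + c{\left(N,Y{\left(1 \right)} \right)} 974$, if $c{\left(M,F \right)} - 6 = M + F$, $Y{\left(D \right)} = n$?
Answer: $\frac{6205743568}{159285} \approx 38960.0$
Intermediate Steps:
$n = 6$ ($n = 1 \cdot 6 = 6$)
$Y{\left(D \right)} = 6$
$c{\left(M,F \right)} = 6 + F + M$ ($c{\left(M,F \right)} = 6 + \left(M + F\right) = 6 + \left(F + M\right) = 6 + F + M$)
$\frac{\left(-64\right) \frac{1}{615}}{518} + c{\left(N,Y{\left(1 \right)} \right)} 974 = \frac{\left(-64\right) \frac{1}{615}}{518} + \left(6 + 6 + 28\right) 974 = \left(-64\right) \frac{1}{615} \cdot \frac{1}{518} + 40 \cdot 974 = \left(- \frac{64}{615}\right) \frac{1}{518} + 38960 = - \frac{32}{159285} + 38960 = \frac{6205743568}{159285}$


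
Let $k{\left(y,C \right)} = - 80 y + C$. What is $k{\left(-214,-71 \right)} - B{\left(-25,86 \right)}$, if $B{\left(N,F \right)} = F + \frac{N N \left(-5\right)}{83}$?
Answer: $\frac{1411054}{83} \approx 17001.0$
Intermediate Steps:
$B{\left(N,F \right)} = F - \frac{5 N^{2}}{83}$ ($B{\left(N,F \right)} = F + N^{2} \left(-5\right) \frac{1}{83} = F + - 5 N^{2} \cdot \frac{1}{83} = F - \frac{5 N^{2}}{83}$)
$k{\left(y,C \right)} = C - 80 y$
$k{\left(-214,-71 \right)} - B{\left(-25,86 \right)} = \left(-71 - -17120\right) - \left(86 - \frac{5 \left(-25\right)^{2}}{83}\right) = \left(-71 + 17120\right) - \left(86 - \frac{3125}{83}\right) = 17049 - \left(86 - \frac{3125}{83}\right) = 17049 - \frac{4013}{83} = \frac{1411054}{83}$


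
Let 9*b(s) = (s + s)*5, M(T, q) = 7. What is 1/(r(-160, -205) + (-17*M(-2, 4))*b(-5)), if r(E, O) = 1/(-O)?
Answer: 1845/1219759 ≈ 0.0015126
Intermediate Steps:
r(E, O) = -1/O
b(s) = 10*s/9 (b(s) = ((s + s)*5)/9 = ((2*s)*5)/9 = (10*s)/9 = 10*s/9)
1/(r(-160, -205) + (-17*M(-2, 4))*b(-5)) = 1/(-1/(-205) + (-17*7)*((10/9)*(-5))) = 1/(-1*(-1/205) - 119*(-50/9)) = 1/(1/205 + 5950/9) = 1/(1219759/1845) = 1845/1219759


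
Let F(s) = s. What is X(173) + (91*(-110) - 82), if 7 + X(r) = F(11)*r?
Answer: -8196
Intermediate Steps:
X(r) = -7 + 11*r
X(173) + (91*(-110) - 82) = (-7 + 11*173) + (91*(-110) - 82) = (-7 + 1903) + (-10010 - 82) = 1896 - 10092 = -8196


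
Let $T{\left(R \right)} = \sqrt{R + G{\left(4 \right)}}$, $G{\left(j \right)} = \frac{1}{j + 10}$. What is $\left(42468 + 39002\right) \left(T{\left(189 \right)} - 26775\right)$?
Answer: $-2181359250 + \frac{40735 \sqrt{37058}}{7} \approx -2.1802 \cdot 10^{9}$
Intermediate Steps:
$G{\left(j \right)} = \frac{1}{10 + j}$
$T{\left(R \right)} = \sqrt{\frac{1}{14} + R}$ ($T{\left(R \right)} = \sqrt{R + \frac{1}{10 + 4}} = \sqrt{R + \frac{1}{14}} = \sqrt{\frac{1}{14} + R}$)
$\left(42468 + 39002\right) \left(T{\left(189 \right)} - 26775\right) = \left(42468 + 39002\right) \left(\frac{\sqrt{14 + 196 \cdot 189}}{14} - 26775\right) = 81470 \left(\frac{\sqrt{14 + 37044}}{14} - 26775\right) = 81470 \left(\frac{\sqrt{37058}}{14} - 26775\right) = 81470 \left(-26775 + \frac{\sqrt{37058}}{14}\right) = -2181359250 + \frac{40735 \sqrt{37058}}{7}$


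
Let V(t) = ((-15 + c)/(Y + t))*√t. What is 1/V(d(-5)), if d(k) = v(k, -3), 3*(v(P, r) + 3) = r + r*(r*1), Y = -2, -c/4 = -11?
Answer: 3*I/29 ≈ 0.10345*I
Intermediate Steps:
c = 44 (c = -4*(-11) = 44)
v(P, r) = -3 + r/3 + r²/3 (v(P, r) = -3 + (r + r*(r*1))/3 = -3 + (r + r*r)/3 = -3 + (r + r²)/3 = -3 + (r/3 + r²/3) = -3 + r/3 + r²/3)
d(k) = -1 (d(k) = -3 + (⅓)*(-3) + (⅓)*(-3)² = -3 - 1 + (⅓)*9 = -3 - 1 + 3 = -1)
V(t) = 29*√t/(-2 + t) (V(t) = ((-15 + 44)/(-2 + t))*√t = (29/(-2 + t))*√t = 29*√t/(-2 + t))
1/V(d(-5)) = 1/(29*√(-1)/(-2 - 1)) = 1/(29*I/(-3)) = 1/(29*I*(-⅓)) = 1/(-29*I/3) = 3*I/29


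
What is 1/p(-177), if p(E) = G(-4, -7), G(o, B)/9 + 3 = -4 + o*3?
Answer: -1/171 ≈ -0.0058480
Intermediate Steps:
G(o, B) = -63 + 27*o (G(o, B) = -27 + 9*(-4 + o*3) = -27 + 9*(-4 + 3*o) = -27 + (-36 + 27*o) = -63 + 27*o)
p(E) = -171 (p(E) = -63 + 27*(-4) = -63 - 108 = -171)
1/p(-177) = 1/(-171) = -1/171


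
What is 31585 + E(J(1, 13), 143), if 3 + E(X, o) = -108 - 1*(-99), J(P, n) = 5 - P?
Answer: 31573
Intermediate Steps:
E(X, o) = -12 (E(X, o) = -3 + (-108 - 1*(-99)) = -3 + (-108 + 99) = -3 - 9 = -12)
31585 + E(J(1, 13), 143) = 31585 - 12 = 31573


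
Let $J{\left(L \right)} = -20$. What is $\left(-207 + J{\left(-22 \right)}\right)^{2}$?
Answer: $51529$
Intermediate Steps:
$\left(-207 + J{\left(-22 \right)}\right)^{2} = \left(-207 - 20\right)^{2} = \left(-227\right)^{2} = 51529$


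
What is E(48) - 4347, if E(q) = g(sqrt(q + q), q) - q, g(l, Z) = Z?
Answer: -4347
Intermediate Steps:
E(q) = 0 (E(q) = q - q = 0)
E(48) - 4347 = 0 - 4347 = -4347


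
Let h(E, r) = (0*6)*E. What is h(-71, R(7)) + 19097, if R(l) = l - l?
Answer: 19097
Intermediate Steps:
R(l) = 0
h(E, r) = 0 (h(E, r) = 0*E = 0)
h(-71, R(7)) + 19097 = 0 + 19097 = 19097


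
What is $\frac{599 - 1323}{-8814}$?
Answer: $\frac{362}{4407} \approx 0.082142$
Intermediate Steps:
$\frac{599 - 1323}{-8814} = \left(599 - 1323\right) \left(- \frac{1}{8814}\right) = \left(-724\right) \left(- \frac{1}{8814}\right) = \frac{362}{4407}$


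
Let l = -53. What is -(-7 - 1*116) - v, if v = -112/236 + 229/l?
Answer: 399616/3127 ≈ 127.80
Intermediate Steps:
v = -14995/3127 (v = -112/236 + 229/(-53) = -112*1/236 + 229*(-1/53) = -28/59 - 229/53 = -14995/3127 ≈ -4.7953)
-(-7 - 1*116) - v = -(-7 - 1*116) - 1*(-14995/3127) = -(-7 - 116) + 14995/3127 = -1*(-123) + 14995/3127 = 123 + 14995/3127 = 399616/3127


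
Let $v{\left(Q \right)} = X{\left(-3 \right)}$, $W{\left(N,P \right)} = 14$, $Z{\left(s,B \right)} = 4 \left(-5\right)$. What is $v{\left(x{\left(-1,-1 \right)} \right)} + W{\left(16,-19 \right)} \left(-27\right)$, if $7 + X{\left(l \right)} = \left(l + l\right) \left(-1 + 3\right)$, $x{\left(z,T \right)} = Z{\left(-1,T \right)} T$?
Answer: $-397$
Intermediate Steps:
$Z{\left(s,B \right)} = -20$
$x{\left(z,T \right)} = - 20 T$
$X{\left(l \right)} = -7 + 4 l$ ($X{\left(l \right)} = -7 + \left(l + l\right) \left(-1 + 3\right) = -7 + 2 l 2 = -7 + 4 l$)
$v{\left(Q \right)} = -19$ ($v{\left(Q \right)} = -7 + 4 \left(-3\right) = -7 - 12 = -19$)
$v{\left(x{\left(-1,-1 \right)} \right)} + W{\left(16,-19 \right)} \left(-27\right) = -19 + 14 \left(-27\right) = -19 - 378 = -397$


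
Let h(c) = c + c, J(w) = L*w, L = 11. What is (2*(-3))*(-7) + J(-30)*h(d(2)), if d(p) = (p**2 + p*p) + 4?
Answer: -7878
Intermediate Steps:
d(p) = 4 + 2*p**2 (d(p) = (p**2 + p**2) + 4 = 2*p**2 + 4 = 4 + 2*p**2)
J(w) = 11*w
h(c) = 2*c
(2*(-3))*(-7) + J(-30)*h(d(2)) = (2*(-3))*(-7) + (11*(-30))*(2*(4 + 2*2**2)) = -6*(-7) - 660*(4 + 2*4) = 42 - 660*(4 + 8) = 42 - 660*12 = 42 - 330*24 = 42 - 7920 = -7878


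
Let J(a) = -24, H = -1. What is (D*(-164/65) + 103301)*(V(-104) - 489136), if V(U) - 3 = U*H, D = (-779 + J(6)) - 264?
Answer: -3369191214037/65 ≈ -5.1834e+10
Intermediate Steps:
D = -1067 (D = (-779 - 24) - 264 = -803 - 264 = -1067)
V(U) = 3 - U (V(U) = 3 + U*(-1) = 3 - U)
(D*(-164/65) + 103301)*(V(-104) - 489136) = (-(-174988)/65 + 103301)*((3 - 1*(-104)) - 489136) = (-(-174988)/65 + 103301)*((3 + 104) - 489136) = (-1067*(-164/65) + 103301)*(107 - 489136) = (174988/65 + 103301)*(-489029) = (6889553/65)*(-489029) = -3369191214037/65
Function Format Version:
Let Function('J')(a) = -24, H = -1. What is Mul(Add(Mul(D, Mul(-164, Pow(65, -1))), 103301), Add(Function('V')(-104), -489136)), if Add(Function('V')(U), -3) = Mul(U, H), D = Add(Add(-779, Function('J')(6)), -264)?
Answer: Rational(-3369191214037, 65) ≈ -5.1834e+10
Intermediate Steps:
D = -1067 (D = Add(Add(-779, -24), -264) = Add(-803, -264) = -1067)
Function('V')(U) = Add(3, Mul(-1, U)) (Function('V')(U) = Add(3, Mul(U, -1)) = Add(3, Mul(-1, U)))
Mul(Add(Mul(D, Mul(-164, Pow(65, -1))), 103301), Add(Function('V')(-104), -489136)) = Mul(Add(Mul(-1067, Mul(-164, Pow(65, -1))), 103301), Add(Add(3, Mul(-1, -104)), -489136)) = Mul(Add(Mul(-1067, Mul(-164, Rational(1, 65))), 103301), Add(Add(3, 104), -489136)) = Mul(Add(Mul(-1067, Rational(-164, 65)), 103301), Add(107, -489136)) = Mul(Add(Rational(174988, 65), 103301), -489029) = Mul(Rational(6889553, 65), -489029) = Rational(-3369191214037, 65)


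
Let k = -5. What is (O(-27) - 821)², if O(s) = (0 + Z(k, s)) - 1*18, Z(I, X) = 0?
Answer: 703921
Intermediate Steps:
O(s) = -18 (O(s) = (0 + 0) - 1*18 = 0 - 18 = -18)
(O(-27) - 821)² = (-18 - 821)² = (-839)² = 703921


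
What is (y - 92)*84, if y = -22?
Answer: -9576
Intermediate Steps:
(y - 92)*84 = (-22 - 92)*84 = -114*84 = -9576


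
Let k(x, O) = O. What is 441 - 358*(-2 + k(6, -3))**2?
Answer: -8509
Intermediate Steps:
441 - 358*(-2 + k(6, -3))**2 = 441 - 358*(-2 - 3)**2 = 441 - 358*(-5)**2 = 441 - 358*25 = 441 - 8950 = -8509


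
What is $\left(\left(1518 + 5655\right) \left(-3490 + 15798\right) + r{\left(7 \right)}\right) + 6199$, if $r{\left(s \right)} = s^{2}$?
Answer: $88291532$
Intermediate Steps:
$\left(\left(1518 + 5655\right) \left(-3490 + 15798\right) + r{\left(7 \right)}\right) + 6199 = \left(\left(1518 + 5655\right) \left(-3490 + 15798\right) + 7^{2}\right) + 6199 = \left(7173 \cdot 12308 + 49\right) + 6199 = \left(88285284 + 49\right) + 6199 = 88285333 + 6199 = 88291532$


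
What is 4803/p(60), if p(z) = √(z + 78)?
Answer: 1601*√138/46 ≈ 408.86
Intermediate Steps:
p(z) = √(78 + z)
4803/p(60) = 4803/(√(78 + 60)) = 4803/(√138) = 4803*(√138/138) = 1601*√138/46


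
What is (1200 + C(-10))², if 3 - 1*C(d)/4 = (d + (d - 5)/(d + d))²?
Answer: 12103441/16 ≈ 7.5647e+5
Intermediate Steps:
C(d) = 12 - 4*(d + (-5 + d)/(2*d))² (C(d) = 12 - 4*(d + (d - 5)/(d + d))² = 12 - 4*(d + (-5 + d)/((2*d)))² = 12 - 4*(d + (-5 + d)*(1/(2*d)))² = 12 - 4*(d + (-5 + d)/(2*d))²)
(1200 + C(-10))² = (1200 + (12 - 1*(-5 - 10 + 2*(-10)²)²/(-10)²))² = (1200 + (12 - 1*1/100*(-5 - 10 + 2*100)²))² = (1200 + (12 - 1*1/100*(-5 - 10 + 200)²))² = (1200 + (12 - 1*1/100*185²))² = (1200 + (12 - 1*1/100*34225))² = (1200 + (12 - 1369/4))² = (1200 - 1321/4)² = (3479/4)² = 12103441/16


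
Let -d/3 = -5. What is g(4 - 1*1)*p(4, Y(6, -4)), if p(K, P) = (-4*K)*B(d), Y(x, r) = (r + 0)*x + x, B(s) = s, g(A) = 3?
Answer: -720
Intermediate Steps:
d = 15 (d = -3*(-5) = 15)
Y(x, r) = x + r*x (Y(x, r) = r*x + x = x + r*x)
p(K, P) = -60*K (p(K, P) = -4*K*15 = -60*K)
g(4 - 1*1)*p(4, Y(6, -4)) = 3*(-60*4) = 3*(-240) = -720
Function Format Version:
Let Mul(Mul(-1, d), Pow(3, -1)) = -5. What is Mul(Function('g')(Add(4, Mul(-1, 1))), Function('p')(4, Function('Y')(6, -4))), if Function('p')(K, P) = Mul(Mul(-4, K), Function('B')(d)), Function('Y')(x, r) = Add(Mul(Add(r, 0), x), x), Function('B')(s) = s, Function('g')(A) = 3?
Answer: -720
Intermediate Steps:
d = 15 (d = Mul(-3, -5) = 15)
Function('Y')(x, r) = Add(x, Mul(r, x)) (Function('Y')(x, r) = Add(Mul(r, x), x) = Add(x, Mul(r, x)))
Function('p')(K, P) = Mul(-60, K) (Function('p')(K, P) = Mul(Mul(-4, K), 15) = Mul(-60, K))
Mul(Function('g')(Add(4, Mul(-1, 1))), Function('p')(4, Function('Y')(6, -4))) = Mul(3, Mul(-60, 4)) = Mul(3, -240) = -720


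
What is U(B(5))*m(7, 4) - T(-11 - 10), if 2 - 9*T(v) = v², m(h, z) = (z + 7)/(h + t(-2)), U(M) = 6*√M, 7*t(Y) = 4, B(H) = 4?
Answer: 31583/477 ≈ 66.212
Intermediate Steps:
t(Y) = 4/7 (t(Y) = (⅐)*4 = 4/7)
m(h, z) = (7 + z)/(4/7 + h) (m(h, z) = (z + 7)/(h + 4/7) = (7 + z)/(4/7 + h))
T(v) = 2/9 - v²/9
U(B(5))*m(7, 4) - T(-11 - 10) = (6*√4)*(7*(7 + 4)/(4 + 7*7)) - (2/9 - (-11 - 10)²/9) = (6*2)*(7*11/(4 + 49)) - (2/9 - ⅑*(-21)²) = 12*(7*11/53) - (2/9 - ⅑*441) = 12*(7*(1/53)*11) - (2/9 - 49) = 12*(77/53) - 1*(-439/9) = 924/53 + 439/9 = 31583/477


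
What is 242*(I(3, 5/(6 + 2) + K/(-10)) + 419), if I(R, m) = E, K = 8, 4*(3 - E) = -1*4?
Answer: 102366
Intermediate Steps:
E = 4 (E = 3 - (-1)*4/4 = 3 - ¼*(-4) = 3 + 1 = 4)
I(R, m) = 4
242*(I(3, 5/(6 + 2) + K/(-10)) + 419) = 242*(4 + 419) = 242*423 = 102366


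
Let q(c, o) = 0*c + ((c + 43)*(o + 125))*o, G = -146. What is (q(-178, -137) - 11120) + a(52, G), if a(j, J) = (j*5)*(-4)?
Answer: -234100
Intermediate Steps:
q(c, o) = o*(43 + c)*(125 + o) (q(c, o) = 0 + ((43 + c)*(125 + o))*o = 0 + o*(43 + c)*(125 + o) = o*(43 + c)*(125 + o))
a(j, J) = -20*j (a(j, J) = (5*j)*(-4) = -20*j)
(q(-178, -137) - 11120) + a(52, G) = (-137*(5375 + 43*(-137) + 125*(-178) - 178*(-137)) - 11120) - 20*52 = (-137*(5375 - 5891 - 22250 + 24386) - 11120) - 1040 = (-137*1620 - 11120) - 1040 = (-221940 - 11120) - 1040 = -233060 - 1040 = -234100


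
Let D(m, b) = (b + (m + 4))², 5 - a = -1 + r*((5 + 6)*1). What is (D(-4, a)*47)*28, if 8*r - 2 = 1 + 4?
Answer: 276689/16 ≈ 17293.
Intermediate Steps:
r = 7/8 (r = ¼ + (1 + 4)/8 = ¼ + (⅛)*5 = ¼ + 5/8 = 7/8 ≈ 0.87500)
a = -29/8 (a = 5 - (-1 + 7*((5 + 6)*1)/8) = 5 - (-1 + 7*(11*1)/8) = 5 - (-1 + (7/8)*11) = 5 - (-1 + 77/8) = 5 - 1*69/8 = 5 - 69/8 = -29/8 ≈ -3.6250)
D(m, b) = (4 + b + m)² (D(m, b) = (b + (4 + m))² = (4 + b + m)²)
(D(-4, a)*47)*28 = ((4 - 29/8 - 4)²*47)*28 = ((-29/8)²*47)*28 = ((841/64)*47)*28 = (39527/64)*28 = 276689/16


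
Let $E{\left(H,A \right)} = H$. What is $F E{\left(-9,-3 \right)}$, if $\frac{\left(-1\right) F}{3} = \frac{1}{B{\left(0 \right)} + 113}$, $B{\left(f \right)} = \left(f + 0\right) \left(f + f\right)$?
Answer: $\frac{27}{113} \approx 0.23894$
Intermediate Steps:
$B{\left(f \right)} = 2 f^{2}$ ($B{\left(f \right)} = f 2 f = 2 f^{2}$)
$F = - \frac{3}{113}$ ($F = - \frac{3}{2 \cdot 0^{2} + 113} = - \frac{3}{2 \cdot 0 + 113} = - \frac{3}{0 + 113} = - \frac{3}{113} \approx -0.026549$)
$F E{\left(-9,-3 \right)} = \left(- \frac{3}{113}\right) \left(-9\right) = \frac{27}{113}$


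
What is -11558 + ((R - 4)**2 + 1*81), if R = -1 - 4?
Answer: -11396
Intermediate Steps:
R = -5
-11558 + ((R - 4)**2 + 1*81) = -11558 + ((-5 - 4)**2 + 1*81) = -11558 + ((-9)**2 + 81) = -11558 + (81 + 81) = -11558 + 162 = -11396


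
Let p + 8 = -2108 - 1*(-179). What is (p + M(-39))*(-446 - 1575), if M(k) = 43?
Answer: 3827774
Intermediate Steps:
p = -1937 (p = -8 + (-2108 - 1*(-179)) = -8 + (-2108 + 179) = -8 - 1929 = -1937)
(p + M(-39))*(-446 - 1575) = (-1937 + 43)*(-446 - 1575) = -1894*(-2021) = 3827774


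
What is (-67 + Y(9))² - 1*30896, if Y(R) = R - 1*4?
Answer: -27052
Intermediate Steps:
Y(R) = -4 + R (Y(R) = R - 4 = -4 + R)
(-67 + Y(9))² - 1*30896 = (-67 + (-4 + 9))² - 1*30896 = (-67 + 5)² - 30896 = (-62)² - 30896 = 3844 - 30896 = -27052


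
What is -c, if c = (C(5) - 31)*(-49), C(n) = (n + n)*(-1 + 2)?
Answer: -1029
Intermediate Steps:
C(n) = 2*n (C(n) = (2*n)*1 = 2*n)
c = 1029 (c = (2*5 - 31)*(-49) = (10 - 31)*(-49) = -21*(-49) = 1029)
-c = -1*1029 = -1029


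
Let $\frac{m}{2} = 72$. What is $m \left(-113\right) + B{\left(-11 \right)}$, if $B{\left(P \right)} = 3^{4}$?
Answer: $-16191$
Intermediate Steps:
$B{\left(P \right)} = 81$
$m = 144$ ($m = 2 \cdot 72 = 144$)
$m \left(-113\right) + B{\left(-11 \right)} = 144 \left(-113\right) + 81 = -16272 + 81 = -16191$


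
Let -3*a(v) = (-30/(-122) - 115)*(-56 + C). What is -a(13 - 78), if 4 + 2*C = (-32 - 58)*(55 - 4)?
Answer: 16471000/183 ≈ 90006.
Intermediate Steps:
C = -2297 (C = -2 + ((-32 - 58)*(55 - 4))/2 = -2 + (-90*51)/2 = -2 + (½)*(-4590) = -2 - 2295 = -2297)
a(v) = -16471000/183 (a(v) = -(-30/(-122) - 115)*(-56 - 2297)/3 = -(-30*(-1/122) - 115)*(-2353)/3 = -(15/61 - 115)*(-2353)/3 = -(-7000)*(-2353)/183 = -⅓*16471000/61 = -16471000/183)
-a(13 - 78) = -1*(-16471000/183) = 16471000/183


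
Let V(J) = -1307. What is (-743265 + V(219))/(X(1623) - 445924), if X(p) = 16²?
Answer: 186143/111417 ≈ 1.6707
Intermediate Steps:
X(p) = 256
(-743265 + V(219))/(X(1623) - 445924) = (-743265 - 1307)/(256 - 445924) = -744572/(-445668) = -744572*(-1/445668) = 186143/111417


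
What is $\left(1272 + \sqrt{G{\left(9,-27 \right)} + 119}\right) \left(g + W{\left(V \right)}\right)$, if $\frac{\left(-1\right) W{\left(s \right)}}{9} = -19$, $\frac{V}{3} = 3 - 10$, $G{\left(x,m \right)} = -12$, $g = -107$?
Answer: $81408 + 64 \sqrt{107} \approx 82070.0$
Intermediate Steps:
$V = -21$ ($V = 3 \left(3 - 10\right) = 3 \left(-7\right) = -21$)
$W{\left(s \right)} = 171$ ($W{\left(s \right)} = \left(-9\right) \left(-19\right) = 171$)
$\left(1272 + \sqrt{G{\left(9,-27 \right)} + 119}\right) \left(g + W{\left(V \right)}\right) = \left(1272 + \sqrt{-12 + 119}\right) \left(-107 + 171\right) = \left(1272 + \sqrt{107}\right) 64 = 81408 + 64 \sqrt{107}$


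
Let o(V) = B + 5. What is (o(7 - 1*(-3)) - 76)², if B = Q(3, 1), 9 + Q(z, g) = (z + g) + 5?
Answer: 5041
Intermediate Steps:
Q(z, g) = -4 + g + z (Q(z, g) = -9 + ((z + g) + 5) = -9 + ((g + z) + 5) = -9 + (5 + g + z) = -4 + g + z)
B = 0 (B = -4 + 1 + 3 = 0)
o(V) = 5 (o(V) = 0 + 5 = 5)
(o(7 - 1*(-3)) - 76)² = (5 - 76)² = (-71)² = 5041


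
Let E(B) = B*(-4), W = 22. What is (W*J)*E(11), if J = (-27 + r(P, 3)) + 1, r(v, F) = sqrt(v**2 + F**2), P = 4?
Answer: 20328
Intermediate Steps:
E(B) = -4*B
r(v, F) = sqrt(F**2 + v**2)
J = -21 (J = (-27 + sqrt(3**2 + 4**2)) + 1 = (-27 + sqrt(9 + 16)) + 1 = (-27 + sqrt(25)) + 1 = (-27 + 5) + 1 = -22 + 1 = -21)
(W*J)*E(11) = (22*(-21))*(-4*11) = -462*(-44) = 20328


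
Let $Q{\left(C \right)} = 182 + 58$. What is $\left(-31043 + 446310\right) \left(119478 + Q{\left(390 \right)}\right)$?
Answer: $49714934706$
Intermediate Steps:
$Q{\left(C \right)} = 240$
$\left(-31043 + 446310\right) \left(119478 + Q{\left(390 \right)}\right) = \left(-31043 + 446310\right) \left(119478 + 240\right) = 415267 \cdot 119718 = 49714934706$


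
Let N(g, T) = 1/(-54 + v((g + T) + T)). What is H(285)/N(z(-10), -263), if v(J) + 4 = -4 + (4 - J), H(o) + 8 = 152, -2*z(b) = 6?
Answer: 67824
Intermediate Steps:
z(b) = -3 (z(b) = -½*6 = -3)
H(o) = 144 (H(o) = -8 + 152 = 144)
v(J) = -4 - J (v(J) = -4 + (-4 + (4 - J)) = -4 - J)
N(g, T) = 1/(-58 - g - 2*T) (N(g, T) = 1/(-54 + (-4 - ((g + T) + T))) = 1/(-54 + (-4 - ((T + g) + T))) = 1/(-54 + (-4 - (g + 2*T))) = 1/(-54 + (-4 + (-g - 2*T))) = 1/(-54 + (-4 - g - 2*T)) = 1/(-58 - g - 2*T))
H(285)/N(z(-10), -263) = 144/((-1/(58 - 3 + 2*(-263)))) = 144/((-1/(58 - 3 - 526))) = 144/((-1/(-471))) = 144/((-1*(-1/471))) = 144/(1/471) = 144*471 = 67824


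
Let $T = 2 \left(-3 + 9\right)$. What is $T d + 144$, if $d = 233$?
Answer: $2940$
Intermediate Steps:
$T = 12$ ($T = 2 \cdot 6 = 12$)
$T d + 144 = 12 \cdot 233 + 144 = 2796 + 144 = 2940$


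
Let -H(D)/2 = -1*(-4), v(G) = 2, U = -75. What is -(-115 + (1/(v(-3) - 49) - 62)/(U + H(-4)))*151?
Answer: 67300700/3901 ≈ 17252.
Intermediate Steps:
H(D) = -8 (H(D) = -(-2)*(-4) = -2*4 = -8)
-(-115 + (1/(v(-3) - 49) - 62)/(U + H(-4)))*151 = -(-115 + (1/(2 - 49) - 62)/(-75 - 8))*151 = -(-115 + (1/(-47) - 62)/(-83))*151 = -(-115 + (-1/47 - 62)*(-1/83))*151 = -(-115 - 2915/47*(-1/83))*151 = -(-115 + 2915/3901)*151 = -(-445700)*151/3901 = -1*(-67300700/3901) = 67300700/3901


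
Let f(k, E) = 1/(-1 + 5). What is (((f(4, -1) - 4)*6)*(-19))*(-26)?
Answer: -11115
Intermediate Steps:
f(k, E) = ¼ (f(k, E) = 1/4 = ¼)
(((f(4, -1) - 4)*6)*(-19))*(-26) = (((¼ - 4)*6)*(-19))*(-26) = (-15/4*6*(-19))*(-26) = -45/2*(-19)*(-26) = (855/2)*(-26) = -11115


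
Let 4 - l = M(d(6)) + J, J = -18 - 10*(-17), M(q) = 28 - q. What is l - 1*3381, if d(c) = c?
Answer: -3551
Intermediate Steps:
J = 152 (J = -18 + 170 = 152)
l = -170 (l = 4 - ((28 - 1*6) + 152) = 4 - ((28 - 6) + 152) = 4 - (22 + 152) = 4 - 1*174 = 4 - 174 = -170)
l - 1*3381 = -170 - 1*3381 = -170 - 3381 = -3551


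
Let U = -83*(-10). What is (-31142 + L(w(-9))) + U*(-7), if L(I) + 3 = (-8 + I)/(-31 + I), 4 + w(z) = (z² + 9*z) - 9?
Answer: -1625999/44 ≈ -36955.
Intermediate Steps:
w(z) = -13 + z² + 9*z (w(z) = -4 + ((z² + 9*z) - 9) = -4 + (-9 + z² + 9*z) = -13 + z² + 9*z)
L(I) = -3 + (-8 + I)/(-31 + I)
U = 830
(-31142 + L(w(-9))) + U*(-7) = (-31142 + (85 - 2*(-13 + (-9)² + 9*(-9)))/(-31 + (-13 + (-9)² + 9*(-9)))) + 830*(-7) = (-31142 + (85 - 2*(-13 + 81 - 81))/(-31 + (-13 + 81 - 81))) - 5810 = (-31142 + (85 - 2*(-13))/(-31 - 13)) - 5810 = (-31142 + (85 + 26)/(-44)) - 5810 = (-31142 - 1/44*111) - 5810 = (-31142 - 111/44) - 5810 = -1370359/44 - 5810 = -1625999/44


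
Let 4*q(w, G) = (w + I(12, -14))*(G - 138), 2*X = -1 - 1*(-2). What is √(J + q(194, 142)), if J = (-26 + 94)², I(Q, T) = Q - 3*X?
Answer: 3*√2146/2 ≈ 69.487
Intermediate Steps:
X = ½ (X = (-1 - 1*(-2))/2 = (-1 + 2)/2 = (½)*1 = ½ ≈ 0.50000)
I(Q, T) = -3/2 + Q (I(Q, T) = Q - 3*½ = Q - 3/2 = -3/2 + Q)
J = 4624 (J = 68² = 4624)
q(w, G) = (-138 + G)*(21/2 + w)/4 (q(w, G) = ((w + (-3/2 + 12))*(G - 138))/4 = ((w + 21/2)*(-138 + G))/4 = ((21/2 + w)*(-138 + G))/4 = ((-138 + G)*(21/2 + w))/4 = (-138 + G)*(21/2 + w)/4)
√(J + q(194, 142)) = √(4624 + (-1449/4 - 69/2*194 + (21/8)*142 + (¼)*142*194)) = √(4624 + (-1449/4 - 6693 + 1491/4 + 6887)) = √(4624 + 409/2) = √(9657/2) = 3*√2146/2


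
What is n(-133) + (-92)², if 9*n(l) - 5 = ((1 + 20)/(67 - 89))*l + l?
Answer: 1675849/198 ≈ 8463.9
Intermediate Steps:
n(l) = 5/9 + l/198 (n(l) = 5/9 + (((1 + 20)/(67 - 89))*l + l)/9 = 5/9 + ((21/(-22))*l + l)/9 = 5/9 + ((21*(-1/22))*l + l)/9 = 5/9 + (-21*l/22 + l)/9 = 5/9 + (l/22)/9 = 5/9 + l/198)
n(-133) + (-92)² = (5/9 + (1/198)*(-133)) + (-92)² = (5/9 - 133/198) + 8464 = -23/198 + 8464 = 1675849/198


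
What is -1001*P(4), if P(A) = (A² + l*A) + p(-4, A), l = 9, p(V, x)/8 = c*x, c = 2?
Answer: -116116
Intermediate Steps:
p(V, x) = 16*x (p(V, x) = 8*(2*x) = 16*x)
P(A) = A² + 25*A (P(A) = (A² + 9*A) + 16*A = A² + 25*A)
-1001*P(4) = -4004*(25 + 4) = -4004*29 = -1001*116 = -116116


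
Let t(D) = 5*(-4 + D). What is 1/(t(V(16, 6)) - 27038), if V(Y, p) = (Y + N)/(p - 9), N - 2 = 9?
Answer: -1/27103 ≈ -3.6896e-5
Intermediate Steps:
N = 11 (N = 2 + 9 = 11)
V(Y, p) = (11 + Y)/(-9 + p) (V(Y, p) = (Y + 11)/(p - 9) = (11 + Y)/(-9 + p))
t(D) = -20 + 5*D
1/(t(V(16, 6)) - 27038) = 1/((-20 + 5*((11 + 16)/(-9 + 6))) - 27038) = 1/((-20 + 5*(27/(-3))) - 27038) = 1/((-20 + 5*(-⅓*27)) - 27038) = 1/((-20 + 5*(-9)) - 27038) = 1/((-20 - 45) - 27038) = 1/(-65 - 27038) = 1/(-27103) = -1/27103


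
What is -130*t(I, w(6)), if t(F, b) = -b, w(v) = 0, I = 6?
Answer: 0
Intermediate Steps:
-130*t(I, w(6)) = -(-130)*0 = -130*0 = 0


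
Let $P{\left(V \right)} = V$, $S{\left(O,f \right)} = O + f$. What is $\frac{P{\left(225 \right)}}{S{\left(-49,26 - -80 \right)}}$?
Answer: $\frac{75}{19} \approx 3.9474$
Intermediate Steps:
$\frac{P{\left(225 \right)}}{S{\left(-49,26 - -80 \right)}} = \frac{225}{-49 + \left(26 - -80\right)} = \frac{225}{-49 + \left(26 + 80\right)} = \frac{225}{-49 + 106} = \frac{225}{57} = 225 \cdot \frac{1}{57} = \frac{75}{19}$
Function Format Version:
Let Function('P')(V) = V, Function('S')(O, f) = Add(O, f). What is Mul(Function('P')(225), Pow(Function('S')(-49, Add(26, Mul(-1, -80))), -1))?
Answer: Rational(75, 19) ≈ 3.9474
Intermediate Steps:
Mul(Function('P')(225), Pow(Function('S')(-49, Add(26, Mul(-1, -80))), -1)) = Mul(225, Pow(Add(-49, Add(26, Mul(-1, -80))), -1)) = Mul(225, Pow(Add(-49, Add(26, 80)), -1)) = Mul(225, Pow(Add(-49, 106), -1)) = Mul(225, Pow(57, -1)) = Mul(225, Rational(1, 57)) = Rational(75, 19)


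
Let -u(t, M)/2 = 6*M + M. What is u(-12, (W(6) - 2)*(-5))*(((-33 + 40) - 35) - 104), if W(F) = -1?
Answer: 27720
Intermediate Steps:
u(t, M) = -14*M (u(t, M) = -2*(6*M + M) = -14*M)
u(-12, (W(6) - 2)*(-5))*(((-33 + 40) - 35) - 104) = (-14*(-1 - 2)*(-5))*(((-33 + 40) - 35) - 104) = (-(-42)*(-5))*((7 - 35) - 104) = (-14*15)*(-28 - 104) = -210*(-132) = 27720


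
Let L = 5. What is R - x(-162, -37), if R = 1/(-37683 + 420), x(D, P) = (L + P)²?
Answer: -38157313/37263 ≈ -1024.0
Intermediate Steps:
x(D, P) = (5 + P)²
R = -1/37263 (R = 1/(-37263) = -1/37263 ≈ -2.6836e-5)
R - x(-162, -37) = -1/37263 - (5 - 37)² = -1/37263 - 1*(-32)² = -1/37263 - 1*1024 = -1/37263 - 1024 = -38157313/37263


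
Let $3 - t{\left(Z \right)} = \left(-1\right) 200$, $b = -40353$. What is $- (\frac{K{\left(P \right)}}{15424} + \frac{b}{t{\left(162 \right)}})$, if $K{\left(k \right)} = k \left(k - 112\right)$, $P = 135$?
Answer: $\frac{621774357}{3131072} \approx 198.58$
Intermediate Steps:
$K{\left(k \right)} = k \left(-112 + k\right)$
$t{\left(Z \right)} = 203$ ($t{\left(Z \right)} = 3 - \left(-1\right) 200 = 3 - -200 = 3 + 200 = 203$)
$- (\frac{K{\left(P \right)}}{15424} + \frac{b}{t{\left(162 \right)}}) = - (\frac{135 \left(-112 + 135\right)}{15424} - \frac{40353}{203}) = - (135 \cdot 23 \cdot \frac{1}{15424} - \frac{40353}{203}) = - (3105 \cdot \frac{1}{15424} - \frac{40353}{203}) = - (\frac{3105}{15424} - \frac{40353}{203}) = \left(-1\right) \left(- \frac{621774357}{3131072}\right) = \frac{621774357}{3131072}$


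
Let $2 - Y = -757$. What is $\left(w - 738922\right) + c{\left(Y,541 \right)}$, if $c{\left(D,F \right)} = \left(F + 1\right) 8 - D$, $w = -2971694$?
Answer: $-3707039$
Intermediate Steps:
$Y = 759$ ($Y = 2 - -757 = 2 + 757 = 759$)
$c{\left(D,F \right)} = 8 - D + 8 F$ ($c{\left(D,F \right)} = \left(1 + F\right) 8 - D = \left(8 + 8 F\right) - D = 8 - D + 8 F$)
$\left(w - 738922\right) + c{\left(Y,541 \right)} = \left(-2971694 - 738922\right) + \left(8 - 759 + 8 \cdot 541\right) = -3710616 + \left(8 - 759 + 4328\right) = -3710616 + 3577 = -3707039$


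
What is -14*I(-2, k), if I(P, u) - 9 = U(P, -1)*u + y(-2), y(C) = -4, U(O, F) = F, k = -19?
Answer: -336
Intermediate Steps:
I(P, u) = 5 - u (I(P, u) = 9 + (-u - 4) = 9 + (-4 - u) = 5 - u)
-14*I(-2, k) = -14*(5 - 1*(-19)) = -14*(5 + 19) = -14*24 = -336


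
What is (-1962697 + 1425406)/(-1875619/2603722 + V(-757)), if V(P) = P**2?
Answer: -466318799034/497352804253 ≈ -0.93760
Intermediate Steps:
(-1962697 + 1425406)/(-1875619/2603722 + V(-757)) = (-1962697 + 1425406)/(-1875619/2603722 + (-757)**2) = -537291/(-1875619*1/2603722 + 573049) = -537291/(-1875619/2603722 + 573049) = -537291/1492058412759/2603722 = -537291*2603722/1492058412759 = -466318799034/497352804253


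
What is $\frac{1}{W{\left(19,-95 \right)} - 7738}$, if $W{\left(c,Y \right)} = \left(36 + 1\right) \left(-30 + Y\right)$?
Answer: $- \frac{1}{12363} \approx -8.0887 \cdot 10^{-5}$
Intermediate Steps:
$W{\left(c,Y \right)} = -1110 + 37 Y$ ($W{\left(c,Y \right)} = 37 \left(-30 + Y\right) = -1110 + 37 Y$)
$\frac{1}{W{\left(19,-95 \right)} - 7738} = \frac{1}{\left(-1110 + 37 \left(-95\right)\right) - 7738} = \frac{1}{\left(-1110 - 3515\right) - 7738} = \frac{1}{-4625 - 7738} = \frac{1}{-12363} = - \frac{1}{12363}$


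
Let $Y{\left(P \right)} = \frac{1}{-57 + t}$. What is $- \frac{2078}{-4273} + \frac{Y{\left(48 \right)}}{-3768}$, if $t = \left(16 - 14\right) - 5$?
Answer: $\frac{469798513}{966039840} \approx 0.48631$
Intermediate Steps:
$t = -3$ ($t = 2 - 5 = -3$)
$Y{\left(P \right)} = - \frac{1}{60}$ ($Y{\left(P \right)} = \frac{1}{-57 - 3} = \frac{1}{-60} = - \frac{1}{60}$)
$- \frac{2078}{-4273} + \frac{Y{\left(48 \right)}}{-3768} = - \frac{2078}{-4273} - \frac{1}{60 \left(-3768\right)} = \left(-2078\right) \left(- \frac{1}{4273}\right) - - \frac{1}{226080} = \frac{2078}{4273} + \frac{1}{226080} = \frac{469798513}{966039840}$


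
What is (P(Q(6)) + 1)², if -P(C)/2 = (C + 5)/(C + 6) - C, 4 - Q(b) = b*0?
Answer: 1296/25 ≈ 51.840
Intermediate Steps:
Q(b) = 4 (Q(b) = 4 - b*0 = 4 - 1*0 = 4 + 0 = 4)
P(C) = 2*C - 2*(5 + C)/(6 + C) (P(C) = -2*((C + 5)/(C + 6) - C) = -2*((5 + C)/(6 + C) - C) = -2*(-C + (5 + C)/(6 + C)) = 2*C - 2*(5 + C)/(6 + C))
(P(Q(6)) + 1)² = (2*(-5 + 4² + 5*4)/(6 + 4) + 1)² = (2*(-5 + 16 + 20)/10 + 1)² = (2*(⅒)*31 + 1)² = (31/5 + 1)² = (36/5)² = 1296/25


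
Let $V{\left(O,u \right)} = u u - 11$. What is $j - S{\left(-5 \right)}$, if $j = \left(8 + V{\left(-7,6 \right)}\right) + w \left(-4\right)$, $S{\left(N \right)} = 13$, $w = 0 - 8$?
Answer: $52$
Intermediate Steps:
$V{\left(O,u \right)} = -11 + u^{2}$ ($V{\left(O,u \right)} = u^{2} - 11 = -11 + u^{2}$)
$w = -8$ ($w = 0 - 8 = -8$)
$j = 65$ ($j = \left(8 - \left(11 - 6^{2}\right)\right) - -32 = \left(8 + \left(-11 + 36\right)\right) + 32 = \left(8 + 25\right) + 32 = 33 + 32 = 65$)
$j - S{\left(-5 \right)} = 65 - 13 = 52$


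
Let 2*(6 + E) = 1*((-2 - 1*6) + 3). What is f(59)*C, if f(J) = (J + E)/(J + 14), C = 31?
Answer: 3131/146 ≈ 21.445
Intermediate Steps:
E = -17/2 (E = -6 + (1*((-2 - 1*6) + 3))/2 = -6 + (1*((-2 - 6) + 3))/2 = -6 + (1*(-8 + 3))/2 = -6 + (1*(-5))/2 = -6 + (1/2)*(-5) = -6 - 5/2 = -17/2 ≈ -8.5000)
f(J) = (-17/2 + J)/(14 + J) (f(J) = (J - 17/2)/(J + 14) = (-17/2 + J)/(14 + J))
f(59)*C = ((-17/2 + 59)/(14 + 59))*31 = ((101/2)/73)*31 = ((1/73)*(101/2))*31 = (101/146)*31 = 3131/146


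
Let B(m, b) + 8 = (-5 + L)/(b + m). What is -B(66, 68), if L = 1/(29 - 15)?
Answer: 15077/1876 ≈ 8.0368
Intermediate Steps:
L = 1/14 ≈ 0.071429
B(m, b) = -8 - 69/(14*(b + m)) (B(m, b) = -8 + (-5 + 1/14)/(b + m) = -8 - 69/(14*(b + m)))
-B(66, 68) = -(-69/14 - 8*68 - 8*66)/(68 + 66) = -(-69/14 - 544 - 528)/134 = -(-15077)/(134*14) = -1*(-15077/1876) = 15077/1876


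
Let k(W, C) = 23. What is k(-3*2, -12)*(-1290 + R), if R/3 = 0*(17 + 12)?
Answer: -29670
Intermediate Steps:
R = 0 (R = 3*(0*(17 + 12)) = 3*(0*29) = 3*0 = 0)
k(-3*2, -12)*(-1290 + R) = 23*(-1290 + 0) = 23*(-1290) = -29670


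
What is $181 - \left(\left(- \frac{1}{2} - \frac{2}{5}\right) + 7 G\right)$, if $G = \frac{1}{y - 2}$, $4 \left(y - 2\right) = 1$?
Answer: $\frac{1539}{10} \approx 153.9$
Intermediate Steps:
$y = \frac{9}{4}$ ($y = 2 + \frac{1}{4} \cdot 1 = 2 + \frac{1}{4} = \frac{9}{4} \approx 2.25$)
$G = 4$ ($G = \frac{1}{\frac{9}{4} - 2} = \frac{1}{\frac{1}{4}} = 4$)
$181 - \left(\left(- \frac{1}{2} - \frac{2}{5}\right) + 7 G\right) = 181 - \left(\left(- \frac{1}{2} - \frac{2}{5}\right) + 7 \cdot 4\right) = 181 - \left(\left(\left(-1\right) \frac{1}{2} - \frac{2}{5}\right) + 28\right) = 181 - \left(\left(- \frac{1}{2} - \frac{2}{5}\right) + 28\right) = 181 - \left(- \frac{9}{10} + 28\right) = 181 - \frac{271}{10} = \frac{1539}{10}$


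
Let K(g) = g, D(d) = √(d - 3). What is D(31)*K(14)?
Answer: 28*√7 ≈ 74.081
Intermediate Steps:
D(d) = √(-3 + d)
D(31)*K(14) = √(-3 + 31)*14 = √28*14 = (2*√7)*14 = 28*√7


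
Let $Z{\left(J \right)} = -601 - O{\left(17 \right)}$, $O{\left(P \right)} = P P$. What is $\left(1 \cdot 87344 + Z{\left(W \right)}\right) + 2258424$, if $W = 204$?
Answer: $2344878$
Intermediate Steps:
$O{\left(P \right)} = P^{2}$
$Z{\left(J \right)} = -890$ ($Z{\left(J \right)} = -601 - 17^{2} = -601 - 289 = -890$)
$\left(1 \cdot 87344 + Z{\left(W \right)}\right) + 2258424 = \left(1 \cdot 87344 - 890\right) + 2258424 = \left(87344 - 890\right) + 2258424 = 86454 + 2258424 = 2344878$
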